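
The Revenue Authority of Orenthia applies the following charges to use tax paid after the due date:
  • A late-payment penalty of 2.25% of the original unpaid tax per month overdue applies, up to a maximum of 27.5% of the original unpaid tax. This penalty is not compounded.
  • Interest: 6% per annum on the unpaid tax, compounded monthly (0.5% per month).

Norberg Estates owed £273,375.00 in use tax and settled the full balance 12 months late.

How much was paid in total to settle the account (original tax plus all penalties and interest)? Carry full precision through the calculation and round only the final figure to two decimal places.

Penalty: 12 × 2.25% × £273,375.00 = £73,811.25 (below the 27.5% cap of £75,178.13…)
Interest: £273,375.00 × ((1 + 0.005)^12 − 1) = £273,375.00 × 0.0616778… = £16,861.1718…
Total = £273,375.00 + £73,811.2500 + £16,861.1718… = £364,047.42

£364,047.42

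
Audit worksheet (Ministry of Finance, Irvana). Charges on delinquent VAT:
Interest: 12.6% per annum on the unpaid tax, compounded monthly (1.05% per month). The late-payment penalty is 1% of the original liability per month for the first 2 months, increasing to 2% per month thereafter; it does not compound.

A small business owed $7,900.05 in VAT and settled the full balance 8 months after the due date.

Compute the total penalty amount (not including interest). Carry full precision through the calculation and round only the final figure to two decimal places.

$1,106.01

Penalty, months 1–2: 2 × 1% × $7,900.05 = $158.00…
Penalty, months 3–8: 6 × 2% × $7,900.05 = $948.01…
Total penalty = $158.00… + $948.01… = $1,106.01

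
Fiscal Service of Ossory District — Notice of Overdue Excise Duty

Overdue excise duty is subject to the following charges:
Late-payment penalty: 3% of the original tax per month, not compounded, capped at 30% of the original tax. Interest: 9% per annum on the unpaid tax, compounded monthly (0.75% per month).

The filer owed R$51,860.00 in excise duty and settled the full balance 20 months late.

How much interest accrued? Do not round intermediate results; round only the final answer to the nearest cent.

Interest: R$51,860.00 × ((1 + 0.0075)^20 − 1) = R$51,860.00 × 0.1611841… = R$8,359.0096…

R$8,359.01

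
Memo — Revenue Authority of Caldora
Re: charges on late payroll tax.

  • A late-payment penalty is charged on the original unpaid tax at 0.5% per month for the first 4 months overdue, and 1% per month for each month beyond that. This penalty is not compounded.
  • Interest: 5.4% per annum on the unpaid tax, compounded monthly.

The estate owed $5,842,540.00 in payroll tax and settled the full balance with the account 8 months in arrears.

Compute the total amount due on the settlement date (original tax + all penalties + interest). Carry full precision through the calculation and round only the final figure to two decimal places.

$6,406,766.54

Penalty, months 1–4: 4 × 0.5% × $5,842,540.00 = $116,850.80
Penalty, months 5–8: 4 × 1% × $5,842,540.00 = $233,701.60
Interest (5.4%/yr ÷ 12 = 0.45%/month): $5,842,540.00 × ((1 + 0.0045)^8 − 1) = $213,674.1430…
Total = $5,842,540.00 + $350,552.4000 + $213,674.1430… = $6,406,766.54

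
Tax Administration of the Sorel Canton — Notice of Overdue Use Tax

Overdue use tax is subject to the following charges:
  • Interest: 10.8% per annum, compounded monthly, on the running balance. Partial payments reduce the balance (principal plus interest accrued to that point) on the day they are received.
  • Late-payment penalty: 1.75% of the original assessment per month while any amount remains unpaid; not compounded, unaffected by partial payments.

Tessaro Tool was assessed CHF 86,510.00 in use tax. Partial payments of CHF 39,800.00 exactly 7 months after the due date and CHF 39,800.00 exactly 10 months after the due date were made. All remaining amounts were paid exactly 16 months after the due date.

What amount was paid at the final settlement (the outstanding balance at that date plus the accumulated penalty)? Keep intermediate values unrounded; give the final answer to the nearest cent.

Monthly rate = 10.8% ÷ 12 = 0.9%
Balance at month 7: CHF 86,510.0000 × (1 + 0.009)^7 = CHF 92,109.5108…
After CHF 39,800.00 payment: CHF 92,109.5108… − CHF 39,800.00 = CHF 52,309.5108…
Balance at month 10: CHF 52,309.5108… × (1 + 0.009)^3 = CHF 53,734.6169…
After CHF 39,800.00 payment: CHF 53,734.6169… − CHF 39,800.00 = CHF 13,934.6169…
Balance at month 16: CHF 13,934.6169… × (1 + 0.009)^6 = CHF 14,704.2213…
Penalty: 16 × 1.75% × CHF 86,510.00 = CHF 24,222.80
Final settlement = outstanding balance + penalty = CHF 14,704.2213… + CHF 24,222.80 = CHF 38,927.02

CHF 38,927.02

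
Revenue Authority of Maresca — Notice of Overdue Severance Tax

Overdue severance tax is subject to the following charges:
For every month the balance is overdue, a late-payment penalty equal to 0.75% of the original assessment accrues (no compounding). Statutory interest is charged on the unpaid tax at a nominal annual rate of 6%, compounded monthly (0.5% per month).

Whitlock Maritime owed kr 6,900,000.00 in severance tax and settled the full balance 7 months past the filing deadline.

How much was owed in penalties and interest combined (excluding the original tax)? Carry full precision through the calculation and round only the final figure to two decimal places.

Late-payment penalty: 7 × 0.75% × kr 6,900,000.00 = kr 362,250.00
Interest: kr 6,900,000.00 × ((1 + 0.005)^7 − 1) = kr 6,900,000.00 × 0.0355294… = kr 245,152.8389…
Penalties + interest = kr 362,250.0000 + kr 245,152.8389… = kr 607,402.84

kr 607,402.84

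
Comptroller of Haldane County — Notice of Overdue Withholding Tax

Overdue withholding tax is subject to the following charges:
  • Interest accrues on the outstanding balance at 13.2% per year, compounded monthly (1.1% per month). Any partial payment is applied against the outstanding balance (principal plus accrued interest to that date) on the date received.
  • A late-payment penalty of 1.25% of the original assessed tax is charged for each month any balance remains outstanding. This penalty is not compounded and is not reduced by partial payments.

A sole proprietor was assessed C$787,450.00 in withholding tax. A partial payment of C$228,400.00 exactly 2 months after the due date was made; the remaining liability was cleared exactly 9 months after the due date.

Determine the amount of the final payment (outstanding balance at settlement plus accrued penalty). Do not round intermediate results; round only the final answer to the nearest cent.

C$710,937.39

Balance at month 2: C$787,450.0000 × (1 + 0.011)^2 = C$804,869.1815…
After C$228,400.00 payment: C$804,869.1815… − C$228,400.00 = C$576,469.1815…
Balance at month 9: C$576,469.1815… × (1 + 0.011)^7 = C$622,349.2688…
Penalty: 9 × 1.25% × C$787,450.00 = C$88,588.13…
Final settlement = outstanding balance + penalty = C$622,349.2688… + C$88,588.13… = C$710,937.39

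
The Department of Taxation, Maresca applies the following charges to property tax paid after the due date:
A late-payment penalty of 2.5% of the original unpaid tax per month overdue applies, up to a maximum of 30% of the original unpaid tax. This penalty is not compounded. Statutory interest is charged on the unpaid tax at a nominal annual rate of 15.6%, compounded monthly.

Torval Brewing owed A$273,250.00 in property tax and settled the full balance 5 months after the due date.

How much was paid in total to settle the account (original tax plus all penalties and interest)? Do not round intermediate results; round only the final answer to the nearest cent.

Penalty: 5 × 2.5% × A$273,250.00 = A$34,156.25 (below the 30% cap of A$81,975.00)
Interest (15.6%/yr ÷ 12 = 1.3%/month): A$273,250.00 × ((1 + 0.013)^5 − 1) = A$18,229.0849…
Total = A$273,250.00 + A$34,156.2500 + A$18,229.0849… = A$325,635.33

A$325,635.33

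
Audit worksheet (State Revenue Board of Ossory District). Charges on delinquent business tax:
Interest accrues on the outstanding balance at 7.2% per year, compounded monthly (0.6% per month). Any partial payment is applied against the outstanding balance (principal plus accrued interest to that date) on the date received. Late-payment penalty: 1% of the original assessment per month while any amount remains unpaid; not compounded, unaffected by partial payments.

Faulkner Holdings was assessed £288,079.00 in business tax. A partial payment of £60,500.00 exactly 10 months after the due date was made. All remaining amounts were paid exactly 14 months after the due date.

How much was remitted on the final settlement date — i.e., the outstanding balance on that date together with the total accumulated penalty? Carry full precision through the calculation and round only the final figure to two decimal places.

£291,610.35

Balance at month 10: £288,079.0000 × (1 + 0.006)^10 = £305,837.9740…
After £60,500.00 payment: £305,837.9740… − £60,500.00 = £245,337.9740…
Balance at month 14: £245,337.9740… × (1 + 0.006)^4 = £251,279.2906…
Penalty: 14 × 1% × £288,079.00 = £40,331.06
Final settlement = outstanding balance + penalty = £251,279.2906… + £40,331.06 = £291,610.35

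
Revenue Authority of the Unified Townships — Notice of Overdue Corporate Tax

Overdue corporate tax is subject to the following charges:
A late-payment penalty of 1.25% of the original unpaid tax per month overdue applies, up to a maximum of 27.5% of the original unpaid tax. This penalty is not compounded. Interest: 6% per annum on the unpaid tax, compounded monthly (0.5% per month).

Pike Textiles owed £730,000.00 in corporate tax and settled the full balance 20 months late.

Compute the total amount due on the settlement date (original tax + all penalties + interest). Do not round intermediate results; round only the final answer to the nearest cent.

Penalty: 20 × 1.25% × £730,000.00 = £182,500.00 (below the 27.5% cap of £200,750.00)
Interest: £730,000.00 × ((1 + 0.005)^20 − 1) = £730,000.00 × 0.1048956… = £76,573.7713…
Total = £730,000.00 + £182,500.0000 + £76,573.7713… = £989,073.77

£989,073.77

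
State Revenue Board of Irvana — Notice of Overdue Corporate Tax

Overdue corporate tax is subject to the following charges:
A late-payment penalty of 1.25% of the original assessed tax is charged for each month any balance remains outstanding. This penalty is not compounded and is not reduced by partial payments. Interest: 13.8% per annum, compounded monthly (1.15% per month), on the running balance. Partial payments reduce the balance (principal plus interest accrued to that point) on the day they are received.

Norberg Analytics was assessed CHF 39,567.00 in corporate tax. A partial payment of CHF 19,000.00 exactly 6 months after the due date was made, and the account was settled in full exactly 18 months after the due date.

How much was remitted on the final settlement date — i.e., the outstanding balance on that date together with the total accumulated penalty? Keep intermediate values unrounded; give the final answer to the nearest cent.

CHF 35,717.48

Balance at month 6: CHF 39,567.0000 × (1 + 0.0115)^6 = CHF 42,376.8280…
After CHF 19,000.00 payment: CHF 42,376.8280… − CHF 19,000.00 = CHF 23,376.8280…
Balance at month 18: CHF 23,376.8280… × (1 + 0.0115)^12 = CHF 26,814.9028…
Penalty: 18 × 1.25% × CHF 39,567.00 = CHF 8,902.58…
Final settlement = outstanding balance + penalty = CHF 26,814.9028… + CHF 8,902.58… = CHF 35,717.48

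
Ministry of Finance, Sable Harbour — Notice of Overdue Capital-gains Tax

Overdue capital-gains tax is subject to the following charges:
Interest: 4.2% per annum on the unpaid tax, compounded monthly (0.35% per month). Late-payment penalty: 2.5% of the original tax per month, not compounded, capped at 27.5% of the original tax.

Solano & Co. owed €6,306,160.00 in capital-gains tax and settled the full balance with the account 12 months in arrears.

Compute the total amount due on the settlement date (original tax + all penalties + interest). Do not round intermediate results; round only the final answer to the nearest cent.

Penalty (uncapped): 12 × 2.5% × €6,306,160.00 = €1,891,848.00; cap = 27.5% × €6,306,160.00 = €1,734,194.00 → penalty = €1,734,194.00
Interest: €6,306,160.00 × ((1 + 0.0035)^12 − 1) = €6,306,160.00 × 0.0428180… = €270,017.2043…
Total = €6,306,160.00 + €1,734,194.0000 + €270,017.2043… = €8,310,371.20

€8,310,371.20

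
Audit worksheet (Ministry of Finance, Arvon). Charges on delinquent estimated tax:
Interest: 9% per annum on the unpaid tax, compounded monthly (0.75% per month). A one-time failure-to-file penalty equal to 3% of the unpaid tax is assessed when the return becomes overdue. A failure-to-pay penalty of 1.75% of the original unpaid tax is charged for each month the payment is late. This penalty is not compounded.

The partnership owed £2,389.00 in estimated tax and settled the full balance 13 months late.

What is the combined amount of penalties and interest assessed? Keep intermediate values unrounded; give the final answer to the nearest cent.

£858.87

Failure-to-file penalty: 3% × £2,389.00 = £71.67
Failure-to-pay penalty: 13 × 1.75% × £2,389.00 = £543.50…
Interest: £2,389.00 × ((1 + 0.0075)^13 − 1) = £2,389.00 × 0.1020104… = £243.7030…
Penalties + interest = £615.1675 + £243.7030… = £858.87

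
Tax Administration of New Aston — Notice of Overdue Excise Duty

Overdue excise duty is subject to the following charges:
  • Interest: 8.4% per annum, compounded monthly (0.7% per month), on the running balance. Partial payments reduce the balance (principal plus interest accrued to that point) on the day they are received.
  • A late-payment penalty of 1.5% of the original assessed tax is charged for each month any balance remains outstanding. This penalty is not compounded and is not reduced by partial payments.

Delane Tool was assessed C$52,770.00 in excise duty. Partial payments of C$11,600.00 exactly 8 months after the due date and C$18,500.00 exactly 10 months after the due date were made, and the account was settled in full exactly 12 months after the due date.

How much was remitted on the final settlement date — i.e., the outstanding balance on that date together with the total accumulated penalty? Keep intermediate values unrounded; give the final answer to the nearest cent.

Balance at month 8: C$52,770.0000 × (1 + 0.007)^8 = C$55,798.5430…
After C$11,600.00 payment: C$55,798.5430… − C$11,600.00 = C$44,198.5430…
Balance at month 10: C$44,198.5430… × (1 + 0.007)^2 = C$44,819.4883…
After C$18,500.00 payment: C$44,819.4883… − C$18,500.00 = C$26,319.4883…
Balance at month 12: C$26,319.4883… × (1 + 0.007)^2 = C$26,689.2508…
Penalty: 12 × 1.5% × C$52,770.00 = C$9,498.60
Final settlement = outstanding balance + penalty = C$26,689.2508… + C$9,498.60 = C$36,187.85

C$36,187.85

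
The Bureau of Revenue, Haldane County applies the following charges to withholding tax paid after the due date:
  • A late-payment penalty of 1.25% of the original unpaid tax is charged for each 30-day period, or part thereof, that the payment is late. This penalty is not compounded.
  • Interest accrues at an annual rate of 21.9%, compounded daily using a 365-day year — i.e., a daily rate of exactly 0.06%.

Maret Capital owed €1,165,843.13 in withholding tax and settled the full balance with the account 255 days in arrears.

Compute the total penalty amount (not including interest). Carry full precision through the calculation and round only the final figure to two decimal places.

€131,157.35

Penalty periods: ⌈255/30⌉ = 9; penalty = 9 × 1.25% × €1,165,843.13 = €131,157.35…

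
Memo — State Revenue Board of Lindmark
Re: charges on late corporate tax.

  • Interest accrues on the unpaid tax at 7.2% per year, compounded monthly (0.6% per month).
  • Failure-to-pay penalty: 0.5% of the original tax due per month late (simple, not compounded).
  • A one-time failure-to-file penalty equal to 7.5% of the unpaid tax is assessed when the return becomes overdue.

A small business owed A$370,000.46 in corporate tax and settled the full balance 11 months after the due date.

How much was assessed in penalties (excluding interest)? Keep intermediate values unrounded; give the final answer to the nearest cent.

A$48,100.06

Failure-to-file penalty: 7.5% × A$370,000.46 = A$27,750.03…
Failure-to-pay penalty = 0.5% × A$370,000.46 × 11 mo = A$20,350.03…
Total penalty = A$27,750.03… + A$20,350.03… = A$48,100.06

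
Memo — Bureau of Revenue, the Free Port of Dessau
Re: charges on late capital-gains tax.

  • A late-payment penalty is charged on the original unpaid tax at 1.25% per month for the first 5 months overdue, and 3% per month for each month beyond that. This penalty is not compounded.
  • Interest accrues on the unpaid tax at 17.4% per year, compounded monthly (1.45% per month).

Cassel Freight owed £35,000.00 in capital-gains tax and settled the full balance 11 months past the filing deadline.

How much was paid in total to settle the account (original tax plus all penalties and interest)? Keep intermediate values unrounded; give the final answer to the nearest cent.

£49,492.86

Penalty, months 1–5: 5 × 1.25% × £35,000.00 = £2,187.50
Penalty, months 6–11: 6 × 3% × £35,000.00 = £6,300.00
Interest: £35,000.00 × ((1 + 0.0145)^11 − 1) = £35,000.00 × 0.1715817… = £6,005.3581…
Total = £35,000.00 + £8,487.5000 + £6,005.3581… = £49,492.86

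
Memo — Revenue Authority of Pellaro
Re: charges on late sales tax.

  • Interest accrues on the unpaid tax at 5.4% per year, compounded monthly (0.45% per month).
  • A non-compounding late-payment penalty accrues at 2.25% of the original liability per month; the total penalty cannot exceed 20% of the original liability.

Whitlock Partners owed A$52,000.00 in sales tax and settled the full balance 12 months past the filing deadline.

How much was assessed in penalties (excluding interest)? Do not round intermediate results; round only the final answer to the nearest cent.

A$10,400.00

Penalty (uncapped): 12 × 2.25% × A$52,000.00 = A$14,040.00; cap = 20% × A$52,000.00 = A$10,400.00 → penalty = A$10,400.00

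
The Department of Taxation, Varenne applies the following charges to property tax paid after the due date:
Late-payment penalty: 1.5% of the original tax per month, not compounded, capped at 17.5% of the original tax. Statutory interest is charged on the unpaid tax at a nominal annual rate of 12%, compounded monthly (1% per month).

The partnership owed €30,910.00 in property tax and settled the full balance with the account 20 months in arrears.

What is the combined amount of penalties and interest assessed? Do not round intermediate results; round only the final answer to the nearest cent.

€12,215.32

Penalty (uncapped): 20 × 1.5% × €30,910.00 = €9,273.00; cap = 17.5% × €30,910.00 = €5,409.25 → penalty = €5,409.25
Interest: €30,910.00 × ((1 + 0.01)^20 − 1) = €30,910.00 × 0.2201900… = €6,806.0741…
Penalties + interest = €5,409.2500 + €6,806.0741… = €12,215.32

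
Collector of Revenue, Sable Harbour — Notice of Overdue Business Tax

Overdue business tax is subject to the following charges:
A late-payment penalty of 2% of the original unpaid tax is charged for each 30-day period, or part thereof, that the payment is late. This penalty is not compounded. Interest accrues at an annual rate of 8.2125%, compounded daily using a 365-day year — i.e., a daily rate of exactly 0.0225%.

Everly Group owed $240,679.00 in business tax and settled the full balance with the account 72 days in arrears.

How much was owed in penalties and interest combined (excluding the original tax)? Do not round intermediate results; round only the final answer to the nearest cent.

Penalty periods: ⌈72/30⌉ = 3; penalty = 3 × 2% × $240,679.00 = $14,440.74
Interest: $240,679.00 × ((1 + 0.000225)^72 − 1) = $240,679.00 × 0.01633008… = $3,930.3072…
Penalties + interest = $14,440.7400 + $3,930.3072… = $18,371.05

$18,371.05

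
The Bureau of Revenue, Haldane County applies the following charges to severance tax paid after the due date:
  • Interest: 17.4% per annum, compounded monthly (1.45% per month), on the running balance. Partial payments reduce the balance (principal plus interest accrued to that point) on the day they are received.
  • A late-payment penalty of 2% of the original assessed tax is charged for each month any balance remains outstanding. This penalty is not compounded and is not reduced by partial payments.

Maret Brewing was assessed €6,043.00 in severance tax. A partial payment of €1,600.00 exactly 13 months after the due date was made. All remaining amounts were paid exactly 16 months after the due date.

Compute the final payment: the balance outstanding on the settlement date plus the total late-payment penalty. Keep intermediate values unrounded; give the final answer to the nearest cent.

€7,871.41

Balance at month 13: €6,043.0000 × (1 + 0.0145)^13 = €7,286.6727…
After €1,600.00 payment: €7,286.6727… − €1,600.00 = €5,686.6727…
Balance at month 16: €5,686.6727… × (1 + 0.0145)^3 = €5,937.6472…
Penalty: 16 × 2% × €6,043.00 = €1,933.76
Final settlement = outstanding balance + penalty = €5,937.6472… + €1,933.76 = €7,871.41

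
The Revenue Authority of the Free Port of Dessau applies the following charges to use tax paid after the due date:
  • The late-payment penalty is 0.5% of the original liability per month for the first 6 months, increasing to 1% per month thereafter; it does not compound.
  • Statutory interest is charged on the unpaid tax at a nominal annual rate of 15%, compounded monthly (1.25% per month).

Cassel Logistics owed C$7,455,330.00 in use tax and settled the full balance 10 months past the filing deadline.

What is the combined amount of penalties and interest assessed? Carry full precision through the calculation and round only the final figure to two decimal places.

C$1,507,995.78

Penalty, months 1–6: 6 × 0.5% × C$7,455,330.00 = C$223,659.90
Penalty, months 7–10: 4 × 1% × C$7,455,330.00 = C$298,213.20
Interest: C$7,455,330.00 × ((1 + 0.0125)^10 − 1) = C$7,455,330.00 × 0.1322708… = C$986,122.6845…
Penalties + interest = C$521,873.1000 + C$986,122.6845… = C$1,507,995.78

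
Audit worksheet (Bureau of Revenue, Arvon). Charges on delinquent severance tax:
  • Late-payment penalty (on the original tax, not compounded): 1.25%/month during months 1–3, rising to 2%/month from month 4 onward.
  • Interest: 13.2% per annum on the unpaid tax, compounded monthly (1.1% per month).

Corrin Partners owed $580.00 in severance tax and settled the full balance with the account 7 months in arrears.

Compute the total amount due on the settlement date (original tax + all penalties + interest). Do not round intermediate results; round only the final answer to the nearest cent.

$694.31

Penalty, months 1–3: 3 × 1.25% × $580.00 = $21.75
Penalty, months 4–7: 4 × 2% × $580.00 = $46.40
Interest: $580.00 × ((1 + 0.011)^7 − 1) = $580.00 × 0.0795881… = $46.1611…
Total = $580.00 + $68.1500 + $46.1611… = $694.31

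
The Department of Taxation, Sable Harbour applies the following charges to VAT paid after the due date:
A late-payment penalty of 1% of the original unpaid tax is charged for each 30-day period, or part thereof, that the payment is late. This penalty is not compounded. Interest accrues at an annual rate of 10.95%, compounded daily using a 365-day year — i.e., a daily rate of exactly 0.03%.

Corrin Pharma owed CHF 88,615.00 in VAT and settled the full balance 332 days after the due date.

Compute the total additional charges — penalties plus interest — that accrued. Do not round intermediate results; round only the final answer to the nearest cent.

CHF 19,912.89

Penalty periods: ⌈332/30⌉ = 12; penalty = 12 × 1% × CHF 88,615.00 = CHF 10,633.80
Interest: CHF 88,615.00 × ((1 + 0.0003)^332 − 1) = CHF 88,615.00 × 0.10471244… = CHF 9,279.0926…
Penalties + interest = CHF 10,633.8000 + CHF 9,279.0926… = CHF 19,912.89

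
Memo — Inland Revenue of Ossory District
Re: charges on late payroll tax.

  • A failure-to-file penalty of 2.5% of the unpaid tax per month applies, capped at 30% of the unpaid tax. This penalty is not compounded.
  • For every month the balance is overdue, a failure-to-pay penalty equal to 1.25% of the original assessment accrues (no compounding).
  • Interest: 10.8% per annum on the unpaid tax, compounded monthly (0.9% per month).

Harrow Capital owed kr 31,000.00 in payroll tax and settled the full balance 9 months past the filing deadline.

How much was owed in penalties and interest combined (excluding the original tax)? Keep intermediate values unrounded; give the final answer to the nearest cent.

Failure-to-file: 9 × 2.5% × kr 31,000.00 = kr 6,975.00 (under the 30% cap)
Failure-to-pay penalty = 1.25% × kr 31,000.00 × 9 mo = kr 3,487.50
Interest: kr 31,000.00 × ((1 + 0.009)^9 − 1) = kr 31,000.00 × 0.0839781… = kr 2,603.3202…
Penalties + interest = kr 10,462.5000 + kr 2,603.3202… = kr 13,065.82

kr 13,065.82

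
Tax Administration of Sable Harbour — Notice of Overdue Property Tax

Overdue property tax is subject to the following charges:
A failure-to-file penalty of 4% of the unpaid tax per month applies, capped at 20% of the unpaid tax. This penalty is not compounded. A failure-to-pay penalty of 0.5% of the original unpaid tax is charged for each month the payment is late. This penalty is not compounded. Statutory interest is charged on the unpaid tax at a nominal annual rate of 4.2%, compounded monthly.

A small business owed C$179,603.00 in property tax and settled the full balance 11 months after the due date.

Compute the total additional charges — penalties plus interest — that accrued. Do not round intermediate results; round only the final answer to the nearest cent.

C$52,835.77

Failure-to-file: 11 × 4% × C$179,603.00 = C$79,025.32, capped at 20% × C$179,603.00 = C$35,920.60
Failure-to-pay penalty: 11 × 0.5% × C$179,603.00 = C$9,878.17…
Interest (4.2%/yr ÷ 12 = 0.35%/month): C$179,603.00 × ((1 + 0.0035)^11 − 1) = C$7,037.0025…
Penalties + interest = C$45,798.7650 + C$7,037.0025… = C$52,835.77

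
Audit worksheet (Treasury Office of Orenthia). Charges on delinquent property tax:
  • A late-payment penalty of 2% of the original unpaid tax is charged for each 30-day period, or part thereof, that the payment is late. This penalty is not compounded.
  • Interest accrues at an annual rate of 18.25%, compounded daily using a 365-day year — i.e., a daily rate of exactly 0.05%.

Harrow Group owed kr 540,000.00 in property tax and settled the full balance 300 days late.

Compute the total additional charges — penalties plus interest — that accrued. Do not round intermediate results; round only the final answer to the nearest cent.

Penalty periods: ⌈300/30⌉ = 10; penalty = 10 × 2% × kr 540,000.00 = kr 108,000.00
Interest: kr 540,000.00 × ((1 + 0.0005)^300 − 1) = kr 540,000.00 × 0.16179069… = kr 87,366.9722…
Penalties + interest = kr 108,000.0000 + kr 87,366.9722… = kr 195,366.97

kr 195,366.97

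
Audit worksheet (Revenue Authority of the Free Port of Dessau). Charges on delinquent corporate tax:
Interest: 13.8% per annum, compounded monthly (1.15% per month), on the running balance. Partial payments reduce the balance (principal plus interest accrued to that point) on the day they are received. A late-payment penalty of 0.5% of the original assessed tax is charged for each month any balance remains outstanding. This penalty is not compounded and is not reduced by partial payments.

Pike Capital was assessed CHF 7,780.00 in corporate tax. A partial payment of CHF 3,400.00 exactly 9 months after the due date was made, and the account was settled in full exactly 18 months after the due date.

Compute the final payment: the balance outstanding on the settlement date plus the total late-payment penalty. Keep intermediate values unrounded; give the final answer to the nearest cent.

Balance at month 9: CHF 7,780.0000 × (1 + 0.0115)^9 = CHF 8,623.2818…
After CHF 3,400.00 payment: CHF 8,623.2818… − CHF 3,400.00 = CHF 5,223.2818…
Balance at month 18: CHF 5,223.2818… × (1 + 0.0115)^9 = CHF 5,789.4385…
Penalty: 18 × 0.5% × CHF 7,780.00 = CHF 700.20
Final settlement = outstanding balance + penalty = CHF 5,789.4385… + CHF 700.20 = CHF 6,489.64

CHF 6,489.64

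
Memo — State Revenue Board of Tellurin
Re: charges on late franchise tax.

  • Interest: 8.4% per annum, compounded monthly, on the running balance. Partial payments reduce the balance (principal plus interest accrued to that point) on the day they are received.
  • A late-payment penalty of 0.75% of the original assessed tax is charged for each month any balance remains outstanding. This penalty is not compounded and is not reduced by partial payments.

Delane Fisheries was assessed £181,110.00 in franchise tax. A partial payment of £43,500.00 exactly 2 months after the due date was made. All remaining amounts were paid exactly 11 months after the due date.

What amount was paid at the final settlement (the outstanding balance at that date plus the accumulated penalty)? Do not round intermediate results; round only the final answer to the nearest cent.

£164,177.03

Monthly rate = 8.4% ÷ 12 = 0.7%
Balance at month 2: £181,110.0000 × (1 + 0.007)^2 = £183,654.4144…
After £43,500.00 payment: £183,654.4144… − £43,500.00 = £140,154.4144…
Balance at month 11: £140,154.4144… × (1 + 0.007)^9 = £149,235.4557…
Penalty: 11 × 0.75% × £181,110.00 = £14,941.58…
Final settlement = outstanding balance + penalty = £149,235.4557… + £14,941.58… = £164,177.03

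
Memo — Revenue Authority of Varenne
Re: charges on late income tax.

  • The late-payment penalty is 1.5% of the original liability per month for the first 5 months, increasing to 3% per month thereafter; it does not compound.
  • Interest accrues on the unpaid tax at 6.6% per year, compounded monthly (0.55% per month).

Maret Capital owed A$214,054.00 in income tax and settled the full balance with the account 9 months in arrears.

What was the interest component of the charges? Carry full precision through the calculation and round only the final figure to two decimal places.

Interest: A$214,054.00 × ((1 + 0.0055)^9 − 1) = A$214,054.00 × 0.0506031… = A$10,831.7941…

A$10,831.79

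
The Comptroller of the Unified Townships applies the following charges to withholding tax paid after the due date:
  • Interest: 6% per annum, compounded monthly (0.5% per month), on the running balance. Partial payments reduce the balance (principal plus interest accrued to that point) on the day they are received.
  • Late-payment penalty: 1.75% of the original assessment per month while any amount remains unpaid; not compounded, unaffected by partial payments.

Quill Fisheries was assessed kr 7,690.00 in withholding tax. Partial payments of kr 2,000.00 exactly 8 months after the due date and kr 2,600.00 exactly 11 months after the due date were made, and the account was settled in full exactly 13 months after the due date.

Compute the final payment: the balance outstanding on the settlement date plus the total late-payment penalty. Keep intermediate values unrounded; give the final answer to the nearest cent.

Balance at month 8: kr 7,690.0000 × (1 + 0.005)^8 = kr 8,003.0372…
After kr 2,000.00 payment: kr 8,003.0372… − kr 2,000.00 = kr 6,003.0372…
Balance at month 11: kr 6,003.0372… × (1 + 0.005)^3 = kr 6,093.5337…
After kr 2,600.00 payment: kr 6,093.5337… − kr 2,600.00 = kr 3,493.5337…
Balance at month 13: kr 3,493.5337… × (1 + 0.005)^2 = kr 3,528.5564…
Penalty: 13 × 1.75% × kr 7,690.00 = kr 1,749.48…
Final settlement = outstanding balance + penalty = kr 3,528.5564… + kr 1,749.48… = kr 5,278.03

kr 5,278.03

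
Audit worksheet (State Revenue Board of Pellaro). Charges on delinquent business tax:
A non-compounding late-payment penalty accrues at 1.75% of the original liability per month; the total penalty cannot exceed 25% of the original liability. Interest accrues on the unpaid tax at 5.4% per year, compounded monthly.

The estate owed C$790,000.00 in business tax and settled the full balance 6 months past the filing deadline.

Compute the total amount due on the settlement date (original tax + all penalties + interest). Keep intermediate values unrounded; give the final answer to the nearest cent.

Penalty: 6 × 1.75% × C$790,000.00 = C$82,950.00 (below the 25% cap of C$197,500.00)
Interest (5.4%/yr ÷ 12 = 0.45%/month): C$790,000.00 × ((1 + 0.0045)^6 − 1) = C$21,571.4071…
Total = C$790,000.00 + C$82,950.0000 + C$21,571.4071… = C$894,521.41

C$894,521.41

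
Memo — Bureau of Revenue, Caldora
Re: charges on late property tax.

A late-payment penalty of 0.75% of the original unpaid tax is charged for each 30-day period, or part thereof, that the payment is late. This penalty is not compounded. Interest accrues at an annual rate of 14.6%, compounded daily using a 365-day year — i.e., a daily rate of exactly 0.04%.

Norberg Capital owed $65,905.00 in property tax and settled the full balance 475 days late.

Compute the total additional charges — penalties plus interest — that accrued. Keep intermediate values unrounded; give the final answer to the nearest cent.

Penalty periods: ⌈475/30⌉ = 16; penalty = 16 × 0.75% × $65,905.00 = $7,908.60
Interest: $65,905.00 × ((1 + 0.0004)^475 − 1) = $65,905.00 × 0.20920366… = $13,787.5672…
Penalties + interest = $7,908.6000 + $13,787.5672… = $21,696.17

$21,696.17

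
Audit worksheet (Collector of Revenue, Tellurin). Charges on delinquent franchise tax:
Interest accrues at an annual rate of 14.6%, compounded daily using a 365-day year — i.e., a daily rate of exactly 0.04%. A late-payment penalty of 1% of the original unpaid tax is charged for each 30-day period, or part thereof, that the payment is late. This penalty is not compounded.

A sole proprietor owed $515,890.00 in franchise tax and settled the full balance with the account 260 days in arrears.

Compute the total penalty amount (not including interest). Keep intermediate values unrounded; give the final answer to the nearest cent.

Penalty periods: ⌈260/30⌉ = 9; penalty = 9 × 1% × $515,890.00 = $46,430.10

$46,430.10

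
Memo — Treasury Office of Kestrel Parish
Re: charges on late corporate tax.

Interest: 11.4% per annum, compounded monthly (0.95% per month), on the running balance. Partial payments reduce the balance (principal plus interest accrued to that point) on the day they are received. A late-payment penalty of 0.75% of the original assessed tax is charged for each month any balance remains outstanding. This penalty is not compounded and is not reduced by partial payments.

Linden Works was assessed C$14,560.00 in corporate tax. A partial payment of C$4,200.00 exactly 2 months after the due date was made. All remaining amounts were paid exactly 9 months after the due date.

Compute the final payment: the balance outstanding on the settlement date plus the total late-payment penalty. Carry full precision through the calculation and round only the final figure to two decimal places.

C$12,348.66

Balance at month 2: C$14,560.0000 × (1 + 0.0095)^2 = C$14,837.9540…
After C$4,200.00 payment: C$14,837.9540… − C$4,200.00 = C$10,637.9540…
Balance at month 9: C$10,637.9540… × (1 + 0.0095)^7 = C$11,365.8618…
Penalty: 9 × 0.75% × C$14,560.00 = C$982.80
Final settlement = outstanding balance + penalty = C$11,365.8618… + C$982.80 = C$12,348.66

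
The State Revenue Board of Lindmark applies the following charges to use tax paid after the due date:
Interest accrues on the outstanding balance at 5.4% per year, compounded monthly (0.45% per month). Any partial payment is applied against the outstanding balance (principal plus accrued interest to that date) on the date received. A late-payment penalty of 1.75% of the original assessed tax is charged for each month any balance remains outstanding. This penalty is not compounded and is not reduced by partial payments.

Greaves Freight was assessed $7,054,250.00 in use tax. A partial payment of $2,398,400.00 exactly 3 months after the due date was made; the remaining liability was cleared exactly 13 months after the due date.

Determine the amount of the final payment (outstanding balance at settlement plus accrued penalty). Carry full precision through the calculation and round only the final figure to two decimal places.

Balance at month 3: $7,054,250.0000 × (1 + 0.0045)^3 = $7,149,911.5635…
After $2,398,400.00 payment: $7,149,911.5635… − $2,398,400.00 = $4,751,511.5635…
Balance at month 13: $4,751,511.5635… × (1 + 0.0045)^10 = $4,969,711.7679…
Penalty: 13 × 1.75% × $7,054,250.00 = $1,604,841.88…
Final settlement = outstanding balance + penalty = $4,969,711.7679… + $1,604,841.88… = $6,574,553.64

$6,574,553.64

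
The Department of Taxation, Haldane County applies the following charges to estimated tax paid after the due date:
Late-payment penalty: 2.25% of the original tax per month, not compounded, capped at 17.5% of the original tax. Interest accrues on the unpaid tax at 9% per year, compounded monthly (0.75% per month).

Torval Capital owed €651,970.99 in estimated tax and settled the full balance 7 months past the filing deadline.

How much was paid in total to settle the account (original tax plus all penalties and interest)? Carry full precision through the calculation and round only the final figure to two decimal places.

€789,664.74

Penalty: 7 × 2.25% × €651,970.99 = €102,685.43… (below the 17.5% cap of €114,094.92…)
Interest: €651,970.99 × ((1 + 0.0075)^7 − 1) = €651,970.99 × 0.0536961… = €35,008.3170…
Total = €651,970.99 + €102,685.4309… + €35,008.3170… = €789,664.74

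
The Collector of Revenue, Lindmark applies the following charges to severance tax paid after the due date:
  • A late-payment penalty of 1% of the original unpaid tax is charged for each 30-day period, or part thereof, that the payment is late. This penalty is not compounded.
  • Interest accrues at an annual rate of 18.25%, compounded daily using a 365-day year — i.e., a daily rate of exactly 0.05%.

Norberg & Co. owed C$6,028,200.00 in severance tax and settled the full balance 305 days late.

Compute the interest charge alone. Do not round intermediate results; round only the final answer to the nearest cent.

C$992,832.92

Interest: C$6,028,200.00 × ((1 + 0.0005)^305 − 1) = C$6,028,200.00 × 0.16469807… = C$992,832.9172…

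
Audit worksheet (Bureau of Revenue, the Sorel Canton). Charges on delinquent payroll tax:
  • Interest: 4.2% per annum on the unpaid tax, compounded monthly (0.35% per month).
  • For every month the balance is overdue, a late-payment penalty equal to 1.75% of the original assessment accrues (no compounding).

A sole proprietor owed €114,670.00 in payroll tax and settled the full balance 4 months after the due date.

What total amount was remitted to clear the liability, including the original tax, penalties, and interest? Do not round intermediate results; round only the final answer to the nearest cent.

€124,310.73

Late-payment penalty = 1.75% × €114,670.00 × 4 mo = €8,026.90
Interest: €114,670.00 × ((1 + 0.0035)^4 − 1) = €114,670.00 × 0.0140737… = €1,613.8279…
Total = €114,670.00 + €8,026.9000 + €1,613.8279… = €124,310.73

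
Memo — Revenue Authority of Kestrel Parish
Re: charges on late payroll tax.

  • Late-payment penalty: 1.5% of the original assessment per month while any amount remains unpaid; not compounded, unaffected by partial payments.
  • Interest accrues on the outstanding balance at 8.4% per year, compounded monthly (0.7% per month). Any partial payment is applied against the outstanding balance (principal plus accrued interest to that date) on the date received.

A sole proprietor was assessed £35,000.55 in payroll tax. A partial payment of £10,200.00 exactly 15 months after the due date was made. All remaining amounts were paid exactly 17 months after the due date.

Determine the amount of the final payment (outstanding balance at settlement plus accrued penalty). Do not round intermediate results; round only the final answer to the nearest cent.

Balance at month 15: £35,000.5500 × (1 + 0.007)^15 = £38,861.2644…
After £10,200.00 payment: £38,861.2644… − £10,200.00 = £28,661.2644…
Balance at month 17: £28,661.2644… × (1 + 0.007)^2 = £29,063.9265…
Penalty: 17 × 1.5% × £35,000.55 = £8,925.14…
Final settlement = outstanding balance + penalty = £29,063.9265… + £8,925.14… = £37,989.07

£37,989.07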